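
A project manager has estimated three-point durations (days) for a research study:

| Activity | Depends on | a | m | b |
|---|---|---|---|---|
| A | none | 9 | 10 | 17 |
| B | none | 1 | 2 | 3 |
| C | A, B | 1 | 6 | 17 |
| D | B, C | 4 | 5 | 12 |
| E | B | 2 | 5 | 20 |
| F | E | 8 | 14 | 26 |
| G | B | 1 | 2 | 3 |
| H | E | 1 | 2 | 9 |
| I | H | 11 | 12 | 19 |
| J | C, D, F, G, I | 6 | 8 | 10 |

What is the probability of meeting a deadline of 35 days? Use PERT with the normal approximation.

0.710

te_A = (9 + 4·10 + 17)/6 = 66/6 = 11; σ²_A = ((17−9)/6)² = 1.778
te_B = (1 + 4·2 + 3)/6 = 12/6 = 2; σ²_B = ((3−1)/6)² = 0.111
te_C = (1 + 4·6 + 17)/6 = 42/6 = 7; σ²_C = ((17−1)/6)² = 7.111
te_D = (4 + 4·5 + 12)/6 = 36/6 = 6; σ²_D = ((12−4)/6)² = 1.778
te_E = (2 + 4·5 + 20)/6 = 42/6 = 7; σ²_E = ((20−2)/6)² = 9.000
te_F = (8 + 4·14 + 26)/6 = 90/6 = 15; σ²_F = ((26−8)/6)² = 9.000
te_G = (1 + 4·2 + 3)/6 = 12/6 = 2; σ²_G = ((3−1)/6)² = 0.111
te_H = (1 + 4·2 + 9)/6 = 18/6 = 3; σ²_H = ((9−1)/6)² = 1.778
te_I = (11 + 4·12 + 19)/6 = 78/6 = 13; σ²_I = ((19−11)/6)² = 1.778
te_J = (6 + 4·8 + 10)/6 = 48/6 = 8; σ²_J = ((10−6)/6)² = 0.444

Forward pass:
ES_A = 0; EF_A = 11
ES_B = 0; EF_B = 2
ES_C = max(EF_A=11, EF_B=2) = 11; EF_C = 11+7 = 18
ES_D = max(EF_B=2, EF_C=18) = 18; EF_D = 18+6 = 24
ES_E = 2; EF_E = 2+7 = 9
ES_F = 9; EF_F = 9+15 = 24
ES_G = 2; EF_G = 2+2 = 4
ES_H = 9; EF_H = 9+3 = 12
ES_I = 12; EF_I = 12+13 = 25
ES_J = max(EF_C=18, EF_D=24, EF_F=24, EF_G=4, EF_I=25) = 25; EF_J = 25+8 = 33
Expected project duration μ = 33 days. Critical path: B → E → H → I → J.

Variance along critical path = 0.111 + 9.000 + 1.778 + 1.778 + 0.444 = 13.111; σ = √13.111 = 3.621 days.
Z = (35 − 33) / 3.621 = 0.552
P(T ≤ 35) = Φ(0.552) ≈ 0.710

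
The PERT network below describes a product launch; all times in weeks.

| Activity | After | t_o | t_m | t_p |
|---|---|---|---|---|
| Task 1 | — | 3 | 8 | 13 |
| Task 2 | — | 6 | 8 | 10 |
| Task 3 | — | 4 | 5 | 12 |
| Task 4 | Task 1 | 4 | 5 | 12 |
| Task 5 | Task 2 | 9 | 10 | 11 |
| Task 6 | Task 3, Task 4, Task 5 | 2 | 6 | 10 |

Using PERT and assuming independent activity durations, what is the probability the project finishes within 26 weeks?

te_Task 1 = (3 + 4·8 + 13)/6 = 48/6 = 8; σ²_Task 1 = ((13−3)/6)² = 2.778
te_Task 2 = (6 + 4·8 + 10)/6 = 48/6 = 8; σ²_Task 2 = ((10−6)/6)² = 0.444
te_Task 3 = (4 + 4·5 + 12)/6 = 36/6 = 6; σ²_Task 3 = ((12−4)/6)² = 1.778
te_Task 4 = (4 + 4·5 + 12)/6 = 36/6 = 6; σ²_Task 4 = ((12−4)/6)² = 1.778
te_Task 5 = (9 + 4·10 + 11)/6 = 60/6 = 10; σ²_Task 5 = ((11−9)/6)² = 0.111
te_Task 6 = (2 + 4·6 + 10)/6 = 36/6 = 6; σ²_Task 6 = ((10−2)/6)² = 1.778

Forward pass:
ES_Task 1 = 0; EF_Task 1 = 8
ES_Task 2 = 0; EF_Task 2 = 8
ES_Task 3 = 0; EF_Task 3 = 6
ES_Task 4 = 8; EF_Task 4 = 8+6 = 14
ES_Task 5 = 8; EF_Task 5 = 8+10 = 18
ES_Task 6 = max(EF_Task 3=6, EF_Task 4=14, EF_Task 5=18) = 18; EF_Task 6 = 18+6 = 24
Expected project duration μ = 24 weeks. Critical path: Task 2 → Task 5 → Task 6.

Variance along critical path = 0.444 + 0.111 + 1.778 = 2.333; σ = √2.333 = 1.528 weeks.
Z = (26 − 24) / 1.528 = 1.309
P(T ≤ 26) = Φ(1.309) ≈ 0.905

0.905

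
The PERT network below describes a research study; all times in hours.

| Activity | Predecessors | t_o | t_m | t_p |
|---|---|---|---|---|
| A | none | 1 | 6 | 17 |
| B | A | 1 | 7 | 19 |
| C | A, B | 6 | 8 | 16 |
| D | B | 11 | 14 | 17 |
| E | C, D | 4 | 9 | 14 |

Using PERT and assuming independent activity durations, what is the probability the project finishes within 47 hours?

te_A = (1 + 4·6 + 17)/6 = 42/6 = 7; σ²_A = ((17−1)/6)² = 7.111
te_B = (1 + 4·7 + 19)/6 = 48/6 = 8; σ²_B = ((19−1)/6)² = 9.000
te_C = (6 + 4·8 + 16)/6 = 54/6 = 9; σ²_C = ((16−6)/6)² = 2.778
te_D = (11 + 4·14 + 17)/6 = 84/6 = 14; σ²_D = ((17−11)/6)² = 1.000
te_E = (4 + 4·9 + 14)/6 = 54/6 = 9; σ²_E = ((14−4)/6)² = 2.778

Forward pass:
ES_A = 0; EF_A = 7
ES_B = 7; EF_B = 7+8 = 15
ES_C = max(EF_A=7, EF_B=15) = 15; EF_C = 15+9 = 24
ES_D = 15; EF_D = 15+14 = 29
ES_E = max(EF_C=24, EF_D=29) = 29; EF_E = 29+9 = 38
Expected project duration μ = 38 hours. Critical path: A → B → D → E.

Variance along critical path = 7.111 + 9.000 + 1.000 + 2.778 = 19.889; σ = √19.889 = 4.460 hours.
Z = (47 − 38) / 4.460 = 2.018
P(T ≤ 47) = Φ(2.018) ≈ 0.978

0.978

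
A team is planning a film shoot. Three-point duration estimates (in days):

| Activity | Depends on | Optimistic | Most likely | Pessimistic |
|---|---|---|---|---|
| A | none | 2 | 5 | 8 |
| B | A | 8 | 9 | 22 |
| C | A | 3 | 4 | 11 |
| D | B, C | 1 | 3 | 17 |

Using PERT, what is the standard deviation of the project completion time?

te_A = (2 + 4·5 + 8)/6 = 30/6 = 5; σ²_A = ((8−2)/6)² = 1.000
te_B = (8 + 4·9 + 22)/6 = 66/6 = 11; σ²_B = ((22−8)/6)² = 5.444
te_C = (3 + 4·4 + 11)/6 = 30/6 = 5; σ²_C = ((11−3)/6)² = 1.778
te_D = (1 + 4·3 + 17)/6 = 30/6 = 5; σ²_D = ((17−1)/6)² = 7.111

Forward pass:
ES_A = 0; EF_A = 5
ES_B = 5; EF_B = 5+11 = 16
ES_C = 5; EF_C = 5+5 = 10
ES_D = max(EF_B=16, EF_C=10) = 16; EF_D = 16+5 = 21
Expected project duration μ = 21 days. Critical path: A → B → D.

Variance along critical path = 1.000 + 5.444 + 7.111 = 13.556
σ = √13.556 = 3.682 days

3.68 days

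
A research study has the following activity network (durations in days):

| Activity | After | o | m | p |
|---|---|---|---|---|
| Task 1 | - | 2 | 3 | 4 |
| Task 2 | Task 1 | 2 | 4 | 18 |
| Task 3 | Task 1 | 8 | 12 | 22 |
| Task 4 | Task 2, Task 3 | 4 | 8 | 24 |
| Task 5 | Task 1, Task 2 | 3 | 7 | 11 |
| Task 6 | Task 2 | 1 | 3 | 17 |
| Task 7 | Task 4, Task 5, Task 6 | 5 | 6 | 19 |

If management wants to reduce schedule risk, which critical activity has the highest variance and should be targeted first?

Task 4

te_Task 1 = (2 + 4·3 + 4)/6 = 18/6 = 3; σ²_Task 1 = ((4−2)/6)² = 0.111
te_Task 2 = (2 + 4·4 + 18)/6 = 36/6 = 6; σ²_Task 2 = ((18−2)/6)² = 7.111
te_Task 3 = (8 + 4·12 + 22)/6 = 78/6 = 13; σ²_Task 3 = ((22−8)/6)² = 5.444
te_Task 4 = (4 + 4·8 + 24)/6 = 60/6 = 10; σ²_Task 4 = ((24−4)/6)² = 11.111
te_Task 5 = (3 + 4·7 + 11)/6 = 42/6 = 7; σ²_Task 5 = ((11−3)/6)² = 1.778
te_Task 6 = (1 + 4·3 + 17)/6 = 30/6 = 5; σ²_Task 6 = ((17−1)/6)² = 7.111
te_Task 7 = (5 + 4·6 + 19)/6 = 48/6 = 8; σ²_Task 7 = ((19−5)/6)² = 5.444

Forward pass:
ES_Task 1 = 0; EF_Task 1 = 3
ES_Task 2 = 3; EF_Task 2 = 3+6 = 9
ES_Task 3 = 3; EF_Task 3 = 3+13 = 16
ES_Task 4 = max(EF_Task 2=9, EF_Task 3=16) = 16; EF_Task 4 = 16+10 = 26
ES_Task 5 = max(EF_Task 1=3, EF_Task 2=9) = 9; EF_Task 5 = 9+7 = 16
ES_Task 6 = 9; EF_Task 6 = 9+5 = 14
ES_Task 7 = max(EF_Task 4=26, EF_Task 5=16, EF_Task 6=14) = 26; EF_Task 7 = 26+8 = 34
Expected project duration μ = 34 days. Critical path: Task 1 → Task 3 → Task 4 → Task 7.

Variances on critical path: σ²_Task 1=0.111, σ²_Task 3=5.444, σ²_Task 4=11.111, σ²_Task 7=5.444.
Largest is σ²_Task 4 = 11.111.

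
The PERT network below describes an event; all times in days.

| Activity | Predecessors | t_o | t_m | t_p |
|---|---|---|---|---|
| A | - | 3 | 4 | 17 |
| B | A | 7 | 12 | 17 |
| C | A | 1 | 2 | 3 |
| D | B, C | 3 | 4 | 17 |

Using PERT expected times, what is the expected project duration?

te_A = (3 + 4·4 + 17)/6 = 36/6 = 6
te_B = (7 + 4·12 + 17)/6 = 72/6 = 12
te_C = (1 + 4·2 + 3)/6 = 12/6 = 2
te_D = (3 + 4·4 + 17)/6 = 36/6 = 6

Forward pass:
ES_A = 0; EF_A = 6
ES_B = 6; EF_B = 6+12 = 18
ES_C = 6; EF_C = 6+2 = 8
ES_D = max(EF_B=18, EF_C=8) = 18; EF_D = 18+6 = 24
Expected project duration μ = 24 days. Critical path: A → B → D.

24 days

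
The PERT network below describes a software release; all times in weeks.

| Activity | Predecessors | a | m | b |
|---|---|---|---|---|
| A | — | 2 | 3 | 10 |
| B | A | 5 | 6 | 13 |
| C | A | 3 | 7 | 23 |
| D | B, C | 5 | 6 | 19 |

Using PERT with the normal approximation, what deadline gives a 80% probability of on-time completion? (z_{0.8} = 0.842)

24.6 weeks

te_A = (2 + 4·3 + 10)/6 = 24/6 = 4; σ²_A = ((10−2)/6)² = 1.778
te_B = (5 + 4·6 + 13)/6 = 42/6 = 7; σ²_B = ((13−5)/6)² = 1.778
te_C = (3 + 4·7 + 23)/6 = 54/6 = 9; σ²_C = ((23−3)/6)² = 11.111
te_D = (5 + 4·6 + 19)/6 = 48/6 = 8; σ²_D = ((19−5)/6)² = 5.444

Forward pass:
ES_A = 0; EF_A = 4
ES_B = 4; EF_B = 4+7 = 11
ES_C = 4; EF_C = 4+9 = 13
ES_D = max(EF_B=11, EF_C=13) = 13; EF_D = 13+8 = 21
Expected project duration μ = 21 weeks. Critical path: A → C → D.

Variance along critical path = 1.778 + 11.111 + 5.444 = 18.333; σ = 4.282 weeks.
D = μ + z·σ = 21 + 0.842·4.282 = 24.6 weeks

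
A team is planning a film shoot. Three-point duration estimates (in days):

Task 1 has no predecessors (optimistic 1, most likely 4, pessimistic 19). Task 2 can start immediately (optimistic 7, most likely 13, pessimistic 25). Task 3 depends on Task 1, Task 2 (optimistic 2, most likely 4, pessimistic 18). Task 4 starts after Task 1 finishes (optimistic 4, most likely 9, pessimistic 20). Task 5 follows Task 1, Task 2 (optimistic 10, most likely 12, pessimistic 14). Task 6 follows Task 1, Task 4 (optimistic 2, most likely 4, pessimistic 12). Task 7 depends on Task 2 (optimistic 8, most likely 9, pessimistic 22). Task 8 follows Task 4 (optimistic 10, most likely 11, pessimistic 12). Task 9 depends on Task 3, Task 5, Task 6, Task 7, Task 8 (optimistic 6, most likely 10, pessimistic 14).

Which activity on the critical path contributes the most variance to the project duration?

Task 1

te_Task 1 = (1 + 4·4 + 19)/6 = 36/6 = 6; σ²_Task 1 = ((19−1)/6)² = 9.000
te_Task 2 = (7 + 4·13 + 25)/6 = 84/6 = 14; σ²_Task 2 = ((25−7)/6)² = 9.000
te_Task 3 = (2 + 4·4 + 18)/6 = 36/6 = 6; σ²_Task 3 = ((18−2)/6)² = 7.111
te_Task 4 = (4 + 4·9 + 20)/6 = 60/6 = 10; σ²_Task 4 = ((20−4)/6)² = 7.111
te_Task 5 = (10 + 4·12 + 14)/6 = 72/6 = 12; σ²_Task 5 = ((14−10)/6)² = 0.444
te_Task 6 = (2 + 4·4 + 12)/6 = 30/6 = 5; σ²_Task 6 = ((12−2)/6)² = 2.778
te_Task 7 = (8 + 4·9 + 22)/6 = 66/6 = 11; σ²_Task 7 = ((22−8)/6)² = 5.444
te_Task 8 = (10 + 4·11 + 12)/6 = 66/6 = 11; σ²_Task 8 = ((12−10)/6)² = 0.111
te_Task 9 = (6 + 4·10 + 14)/6 = 60/6 = 10; σ²_Task 9 = ((14−6)/6)² = 1.778

Forward pass:
ES_Task 1 = 0; EF_Task 1 = 6
ES_Task 2 = 0; EF_Task 2 = 14
ES_Task 3 = max(EF_Task 1=6, EF_Task 2=14) = 14; EF_Task 3 = 14+6 = 20
ES_Task 4 = 6; EF_Task 4 = 6+10 = 16
ES_Task 5 = max(EF_Task 1=6, EF_Task 2=14) = 14; EF_Task 5 = 14+12 = 26
ES_Task 6 = max(EF_Task 1=6, EF_Task 4=16) = 16; EF_Task 6 = 16+5 = 21
ES_Task 7 = 14; EF_Task 7 = 14+11 = 25
ES_Task 8 = 16; EF_Task 8 = 16+11 = 27
ES_Task 9 = max(EF_Task 3=20, EF_Task 5=26, EF_Task 6=21, EF_Task 7=25, EF_Task 8=27) = 27; EF_Task 9 = 27+10 = 37
Expected project duration μ = 37 days. Critical path: Task 1 → Task 4 → Task 8 → Task 9.

Variances on critical path: σ²_Task 1=9.000, σ²_Task 4=7.111, σ²_Task 8=0.111, σ²_Task 9=1.778.
Largest is σ²_Task 1 = 9.000.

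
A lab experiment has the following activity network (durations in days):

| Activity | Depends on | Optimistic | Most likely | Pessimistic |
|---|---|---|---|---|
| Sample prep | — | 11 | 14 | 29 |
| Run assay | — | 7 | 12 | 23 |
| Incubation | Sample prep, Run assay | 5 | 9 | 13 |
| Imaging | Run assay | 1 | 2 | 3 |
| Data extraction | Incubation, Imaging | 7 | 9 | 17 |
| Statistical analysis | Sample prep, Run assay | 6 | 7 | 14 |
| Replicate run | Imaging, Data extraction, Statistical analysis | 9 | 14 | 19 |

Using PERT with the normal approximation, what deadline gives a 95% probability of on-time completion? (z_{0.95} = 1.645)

te_Sample prep = (11 + 4·14 + 29)/6 = 96/6 = 16; σ²_Sample prep = ((29−11)/6)² = 9.000
te_Run assay = (7 + 4·12 + 23)/6 = 78/6 = 13; σ²_Run assay = ((23−7)/6)² = 7.111
te_Incubation = (5 + 4·9 + 13)/6 = 54/6 = 9; σ²_Incubation = ((13−5)/6)² = 1.778
te_Imaging = (1 + 4·2 + 3)/6 = 12/6 = 2; σ²_Imaging = ((3−1)/6)² = 0.111
te_Data extraction = (7 + 4·9 + 17)/6 = 60/6 = 10; σ²_Data extraction = ((17−7)/6)² = 2.778
te_Statistical analysis = (6 + 4·7 + 14)/6 = 48/6 = 8; σ²_Statistical analysis = ((14−6)/6)² = 1.778
te_Replicate run = (9 + 4·14 + 19)/6 = 84/6 = 14; σ²_Replicate run = ((19−9)/6)² = 2.778

Forward pass:
ES_Sample prep = 0; EF_Sample prep = 16
ES_Run assay = 0; EF_Run assay = 13
ES_Incubation = max(EF_Sample prep=16, EF_Run assay=13) = 16; EF_Incubation = 16+9 = 25
ES_Imaging = 13; EF_Imaging = 13+2 = 15
ES_Data extraction = max(EF_Incubation=25, EF_Imaging=15) = 25; EF_Data extraction = 25+10 = 35
ES_Statistical analysis = max(EF_Sample prep=16, EF_Run assay=13) = 16; EF_Statistical analysis = 16+8 = 24
ES_Replicate run = max(EF_Imaging=15, EF_Data extraction=35, EF_Statistical analysis=24) = 35; EF_Replicate run = 35+14 = 49
Expected project duration μ = 49 days. Critical path: Sample prep → Incubation → Data extraction → Replicate run.

Variance along critical path = 9.000 + 1.778 + 2.778 + 2.778 = 16.333; σ = 4.041 days.
D = μ + z·σ = 49 + 1.645·4.041 = 55.6 days

55.6 days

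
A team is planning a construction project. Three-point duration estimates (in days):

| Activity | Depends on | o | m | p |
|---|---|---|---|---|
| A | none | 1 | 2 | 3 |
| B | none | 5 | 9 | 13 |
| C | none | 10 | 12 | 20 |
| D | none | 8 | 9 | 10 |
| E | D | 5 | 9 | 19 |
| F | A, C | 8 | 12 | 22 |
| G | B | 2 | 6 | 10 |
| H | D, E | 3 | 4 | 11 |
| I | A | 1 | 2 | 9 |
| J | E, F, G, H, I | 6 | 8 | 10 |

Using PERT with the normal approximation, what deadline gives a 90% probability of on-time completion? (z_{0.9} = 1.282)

37.8 days

te_A = (1 + 4·2 + 3)/6 = 12/6 = 2; σ²_A = ((3−1)/6)² = 0.111
te_B = (5 + 4·9 + 13)/6 = 54/6 = 9; σ²_B = ((13−5)/6)² = 1.778
te_C = (10 + 4·12 + 20)/6 = 78/6 = 13; σ²_C = ((20−10)/6)² = 2.778
te_D = (8 + 4·9 + 10)/6 = 54/6 = 9; σ²_D = ((10−8)/6)² = 0.111
te_E = (5 + 4·9 + 19)/6 = 60/6 = 10; σ²_E = ((19−5)/6)² = 5.444
te_F = (8 + 4·12 + 22)/6 = 78/6 = 13; σ²_F = ((22−8)/6)² = 5.444
te_G = (2 + 4·6 + 10)/6 = 36/6 = 6; σ²_G = ((10−2)/6)² = 1.778
te_H = (3 + 4·4 + 11)/6 = 30/6 = 5; σ²_H = ((11−3)/6)² = 1.778
te_I = (1 + 4·2 + 9)/6 = 18/6 = 3; σ²_I = ((9−1)/6)² = 1.778
te_J = (6 + 4·8 + 10)/6 = 48/6 = 8; σ²_J = ((10−6)/6)² = 0.444

Forward pass:
ES_A = 0; EF_A = 2
ES_B = 0; EF_B = 9
ES_C = 0; EF_C = 13
ES_D = 0; EF_D = 9
ES_E = 9; EF_E = 9+10 = 19
ES_F = max(EF_A=2, EF_C=13) = 13; EF_F = 13+13 = 26
ES_G = 9; EF_G = 9+6 = 15
ES_H = max(EF_D=9, EF_E=19) = 19; EF_H = 19+5 = 24
ES_I = 2; EF_I = 2+3 = 5
ES_J = max(EF_E=19, EF_F=26, EF_G=15, EF_H=24, EF_I=5) = 26; EF_J = 26+8 = 34
Expected project duration μ = 34 days. Critical path: C → F → J.

Variance along critical path = 2.778 + 5.444 + 0.444 = 8.667; σ = 2.944 days.
D = μ + z·σ = 34 + 1.282·2.944 = 37.8 days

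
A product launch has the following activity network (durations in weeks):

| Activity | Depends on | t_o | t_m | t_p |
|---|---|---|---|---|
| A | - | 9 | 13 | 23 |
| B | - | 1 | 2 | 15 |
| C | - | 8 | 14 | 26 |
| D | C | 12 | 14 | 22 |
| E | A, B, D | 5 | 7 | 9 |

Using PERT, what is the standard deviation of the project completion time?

te_A = (9 + 4·13 + 23)/6 = 84/6 = 14; σ²_A = ((23−9)/6)² = 5.444
te_B = (1 + 4·2 + 15)/6 = 24/6 = 4; σ²_B = ((15−1)/6)² = 5.444
te_C = (8 + 4·14 + 26)/6 = 90/6 = 15; σ²_C = ((26−8)/6)² = 9.000
te_D = (12 + 4·14 + 22)/6 = 90/6 = 15; σ²_D = ((22−12)/6)² = 2.778
te_E = (5 + 4·7 + 9)/6 = 42/6 = 7; σ²_E = ((9−5)/6)² = 0.444

Forward pass:
ES_A = 0; EF_A = 14
ES_B = 0; EF_B = 4
ES_C = 0; EF_C = 15
ES_D = 15; EF_D = 15+15 = 30
ES_E = max(EF_A=14, EF_B=4, EF_D=30) = 30; EF_E = 30+7 = 37
Expected project duration μ = 37 weeks. Critical path: C → D → E.

Variance along critical path = 9.000 + 2.778 + 0.444 = 12.222
σ = √12.222 = 3.496 weeks

3.50 weeks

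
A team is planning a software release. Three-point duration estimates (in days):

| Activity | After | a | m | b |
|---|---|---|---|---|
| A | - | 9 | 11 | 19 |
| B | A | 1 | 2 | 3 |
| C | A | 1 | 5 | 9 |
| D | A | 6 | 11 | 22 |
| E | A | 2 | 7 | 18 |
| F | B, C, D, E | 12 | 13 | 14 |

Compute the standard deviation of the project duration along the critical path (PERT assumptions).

3.16 days

te_A = (9 + 4·11 + 19)/6 = 72/6 = 12; σ²_A = ((19−9)/6)² = 2.778
te_B = (1 + 4·2 + 3)/6 = 12/6 = 2; σ²_B = ((3−1)/6)² = 0.111
te_C = (1 + 4·5 + 9)/6 = 30/6 = 5; σ²_C = ((9−1)/6)² = 1.778
te_D = (6 + 4·11 + 22)/6 = 72/6 = 12; σ²_D = ((22−6)/6)² = 7.111
te_E = (2 + 4·7 + 18)/6 = 48/6 = 8; σ²_E = ((18−2)/6)² = 7.111
te_F = (12 + 4·13 + 14)/6 = 78/6 = 13; σ²_F = ((14−12)/6)² = 0.111

Forward pass:
ES_A = 0; EF_A = 12
ES_B = 12; EF_B = 12+2 = 14
ES_C = 12; EF_C = 12+5 = 17
ES_D = 12; EF_D = 12+12 = 24
ES_E = 12; EF_E = 12+8 = 20
ES_F = max(EF_B=14, EF_C=17, EF_D=24, EF_E=20) = 24; EF_F = 24+13 = 37
Expected project duration μ = 37 days. Critical path: A → D → F.

Variance along critical path = 2.778 + 7.111 + 0.111 = 10.000
σ = √10.000 = 3.162 days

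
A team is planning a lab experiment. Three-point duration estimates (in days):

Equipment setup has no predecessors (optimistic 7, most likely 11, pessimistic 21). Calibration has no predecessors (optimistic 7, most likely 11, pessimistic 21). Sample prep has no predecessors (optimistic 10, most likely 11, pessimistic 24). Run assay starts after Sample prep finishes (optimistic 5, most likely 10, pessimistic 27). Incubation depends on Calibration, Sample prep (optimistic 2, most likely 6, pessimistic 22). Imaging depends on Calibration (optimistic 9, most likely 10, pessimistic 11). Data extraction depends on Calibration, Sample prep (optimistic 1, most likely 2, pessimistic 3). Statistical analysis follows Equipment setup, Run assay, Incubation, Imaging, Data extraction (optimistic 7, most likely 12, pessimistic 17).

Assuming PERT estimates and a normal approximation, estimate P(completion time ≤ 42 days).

te_Equipment setup = (7 + 4·11 + 21)/6 = 72/6 = 12; σ²_Equipment setup = ((21−7)/6)² = 5.444
te_Calibration = (7 + 4·11 + 21)/6 = 72/6 = 12; σ²_Calibration = ((21−7)/6)² = 5.444
te_Sample prep = (10 + 4·11 + 24)/6 = 78/6 = 13; σ²_Sample prep = ((24−10)/6)² = 5.444
te_Run assay = (5 + 4·10 + 27)/6 = 72/6 = 12; σ²_Run assay = ((27−5)/6)² = 13.444
te_Incubation = (2 + 4·6 + 22)/6 = 48/6 = 8; σ²_Incubation = ((22−2)/6)² = 11.111
te_Imaging = (9 + 4·10 + 11)/6 = 60/6 = 10; σ²_Imaging = ((11−9)/6)² = 0.111
te_Data extraction = (1 + 4·2 + 3)/6 = 12/6 = 2; σ²_Data extraction = ((3−1)/6)² = 0.111
te_Statistical analysis = (7 + 4·12 + 17)/6 = 72/6 = 12; σ²_Statistical analysis = ((17−7)/6)² = 2.778

Forward pass:
ES_Equipment setup = 0; EF_Equipment setup = 12
ES_Calibration = 0; EF_Calibration = 12
ES_Sample prep = 0; EF_Sample prep = 13
ES_Run assay = 13; EF_Run assay = 13+12 = 25
ES_Incubation = max(EF_Calibration=12, EF_Sample prep=13) = 13; EF_Incubation = 13+8 = 21
ES_Imaging = 12; EF_Imaging = 12+10 = 22
ES_Data extraction = max(EF_Calibration=12, EF_Sample prep=13) = 13; EF_Data extraction = 13+2 = 15
ES_Statistical analysis = max(EF_Equipment setup=12, EF_Run assay=25, EF_Incubation=21, EF_Imaging=22, EF_Data extraction=15) = 25; EF_Statistical analysis = 25+12 = 37
Expected project duration μ = 37 days. Critical path: Sample prep → Run assay → Statistical analysis.

Variance along critical path = 5.444 + 13.444 + 2.778 = 21.667; σ = √21.667 = 4.655 days.
Z = (42 − 37) / 4.655 = 1.074
P(T ≤ 42) = Φ(1.074) ≈ 0.859

0.859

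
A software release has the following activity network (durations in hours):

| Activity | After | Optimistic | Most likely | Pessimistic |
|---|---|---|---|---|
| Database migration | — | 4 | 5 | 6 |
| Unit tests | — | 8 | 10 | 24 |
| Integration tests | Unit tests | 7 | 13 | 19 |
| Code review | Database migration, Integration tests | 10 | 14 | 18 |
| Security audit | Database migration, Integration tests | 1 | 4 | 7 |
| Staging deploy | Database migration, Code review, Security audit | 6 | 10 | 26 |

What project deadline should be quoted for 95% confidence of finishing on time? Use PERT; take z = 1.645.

te_Database migration = (4 + 4·5 + 6)/6 = 30/6 = 5; σ²_Database migration = ((6−4)/6)² = 0.111
te_Unit tests = (8 + 4·10 + 24)/6 = 72/6 = 12; σ²_Unit tests = ((24−8)/6)² = 7.111
te_Integration tests = (7 + 4·13 + 19)/6 = 78/6 = 13; σ²_Integration tests = ((19−7)/6)² = 4.000
te_Code review = (10 + 4·14 + 18)/6 = 84/6 = 14; σ²_Code review = ((18−10)/6)² = 1.778
te_Security audit = (1 + 4·4 + 7)/6 = 24/6 = 4; σ²_Security audit = ((7−1)/6)² = 1.000
te_Staging deploy = (6 + 4·10 + 26)/6 = 72/6 = 12; σ²_Staging deploy = ((26−6)/6)² = 11.111

Forward pass:
ES_Database migration = 0; EF_Database migration = 5
ES_Unit tests = 0; EF_Unit tests = 12
ES_Integration tests = 12; EF_Integration tests = 12+13 = 25
ES_Code review = max(EF_Database migration=5, EF_Integration tests=25) = 25; EF_Code review = 25+14 = 39
ES_Security audit = max(EF_Database migration=5, EF_Integration tests=25) = 25; EF_Security audit = 25+4 = 29
ES_Staging deploy = max(EF_Database migration=5, EF_Code review=39, EF_Security audit=29) = 39; EF_Staging deploy = 39+12 = 51
Expected project duration μ = 51 hours. Critical path: Unit tests → Integration tests → Code review → Staging deploy.

Variance along critical path = 7.111 + 4.000 + 1.778 + 11.111 = 24.000; σ = 4.899 hours.
D = μ + z·σ = 51 + 1.645·4.899 = 59.1 hours

59.1 hours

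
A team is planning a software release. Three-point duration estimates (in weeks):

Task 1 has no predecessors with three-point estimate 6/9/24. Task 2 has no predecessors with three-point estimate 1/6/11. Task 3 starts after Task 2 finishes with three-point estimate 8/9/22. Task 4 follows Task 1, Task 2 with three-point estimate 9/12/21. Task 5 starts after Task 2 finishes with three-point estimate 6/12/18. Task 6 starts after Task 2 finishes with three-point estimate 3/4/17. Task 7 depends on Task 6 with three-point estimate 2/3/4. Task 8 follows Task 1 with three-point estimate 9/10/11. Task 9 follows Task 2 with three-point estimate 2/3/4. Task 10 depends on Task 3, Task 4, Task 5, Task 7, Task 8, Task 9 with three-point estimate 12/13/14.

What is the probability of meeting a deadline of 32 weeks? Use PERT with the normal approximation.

0.084

te_Task 1 = (6 + 4·9 + 24)/6 = 66/6 = 11; σ²_Task 1 = ((24−6)/6)² = 9.000
te_Task 2 = (1 + 4·6 + 11)/6 = 36/6 = 6; σ²_Task 2 = ((11−1)/6)² = 2.778
te_Task 3 = (8 + 4·9 + 22)/6 = 66/6 = 11; σ²_Task 3 = ((22−8)/6)² = 5.444
te_Task 4 = (9 + 4·12 + 21)/6 = 78/6 = 13; σ²_Task 4 = ((21−9)/6)² = 4.000
te_Task 5 = (6 + 4·12 + 18)/6 = 72/6 = 12; σ²_Task 5 = ((18−6)/6)² = 4.000
te_Task 6 = (3 + 4·4 + 17)/6 = 36/6 = 6; σ²_Task 6 = ((17−3)/6)² = 5.444
te_Task 7 = (2 + 4·3 + 4)/6 = 18/6 = 3; σ²_Task 7 = ((4−2)/6)² = 0.111
te_Task 8 = (9 + 4·10 + 11)/6 = 60/6 = 10; σ²_Task 8 = ((11−9)/6)² = 0.111
te_Task 9 = (2 + 4·3 + 4)/6 = 18/6 = 3; σ²_Task 9 = ((4−2)/6)² = 0.111
te_Task 10 = (12 + 4·13 + 14)/6 = 78/6 = 13; σ²_Task 10 = ((14−12)/6)² = 0.111

Forward pass:
ES_Task 1 = 0; EF_Task 1 = 11
ES_Task 2 = 0; EF_Task 2 = 6
ES_Task 3 = 6; EF_Task 3 = 6+11 = 17
ES_Task 4 = max(EF_Task 1=11, EF_Task 2=6) = 11; EF_Task 4 = 11+13 = 24
ES_Task 5 = 6; EF_Task 5 = 6+12 = 18
ES_Task 6 = 6; EF_Task 6 = 6+6 = 12
ES_Task 7 = 12; EF_Task 7 = 12+3 = 15
ES_Task 8 = 11; EF_Task 8 = 11+10 = 21
ES_Task 9 = 6; EF_Task 9 = 6+3 = 9
ES_Task 10 = max(EF_Task 3=17, EF_Task 4=24, EF_Task 5=18, EF_Task 7=15, EF_Task 8=21, EF_Task 9=9) = 24; EF_Task 10 = 24+13 = 37
Expected project duration μ = 37 weeks. Critical path: Task 1 → Task 4 → Task 10.

Variance along critical path = 9.000 + 4.000 + 0.111 = 13.111; σ = √13.111 = 3.621 weeks.
Z = (32 − 37) / 3.621 = -1.381
P(T ≤ 32) = Φ(-1.381) ≈ 0.084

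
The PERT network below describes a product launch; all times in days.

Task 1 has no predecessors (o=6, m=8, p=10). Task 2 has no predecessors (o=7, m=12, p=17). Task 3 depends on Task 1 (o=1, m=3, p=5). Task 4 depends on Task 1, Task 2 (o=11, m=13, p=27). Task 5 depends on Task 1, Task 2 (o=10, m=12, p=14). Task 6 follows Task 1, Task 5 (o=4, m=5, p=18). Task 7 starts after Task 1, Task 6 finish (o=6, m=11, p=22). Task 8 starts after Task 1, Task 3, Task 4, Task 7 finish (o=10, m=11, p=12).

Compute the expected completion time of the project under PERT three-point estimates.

te_Task 1 = (6 + 4·8 + 10)/6 = 48/6 = 8
te_Task 2 = (7 + 4·12 + 17)/6 = 72/6 = 12
te_Task 3 = (1 + 4·3 + 5)/6 = 18/6 = 3
te_Task 4 = (11 + 4·13 + 27)/6 = 90/6 = 15
te_Task 5 = (10 + 4·12 + 14)/6 = 72/6 = 12
te_Task 6 = (4 + 4·5 + 18)/6 = 42/6 = 7
te_Task 7 = (6 + 4·11 + 22)/6 = 72/6 = 12
te_Task 8 = (10 + 4·11 + 12)/6 = 66/6 = 11

Forward pass:
ES_Task 1 = 0; EF_Task 1 = 8
ES_Task 2 = 0; EF_Task 2 = 12
ES_Task 3 = 8; EF_Task 3 = 8+3 = 11
ES_Task 4 = max(EF_Task 1=8, EF_Task 2=12) = 12; EF_Task 4 = 12+15 = 27
ES_Task 5 = max(EF_Task 1=8, EF_Task 2=12) = 12; EF_Task 5 = 12+12 = 24
ES_Task 6 = max(EF_Task 1=8, EF_Task 5=24) = 24; EF_Task 6 = 24+7 = 31
ES_Task 7 = max(EF_Task 1=8, EF_Task 6=31) = 31; EF_Task 7 = 31+12 = 43
ES_Task 8 = max(EF_Task 1=8, EF_Task 3=11, EF_Task 4=27, EF_Task 7=43) = 43; EF_Task 8 = 43+11 = 54
Expected project duration μ = 54 days. Critical path: Task 2 → Task 5 → Task 6 → Task 7 → Task 8.

54 days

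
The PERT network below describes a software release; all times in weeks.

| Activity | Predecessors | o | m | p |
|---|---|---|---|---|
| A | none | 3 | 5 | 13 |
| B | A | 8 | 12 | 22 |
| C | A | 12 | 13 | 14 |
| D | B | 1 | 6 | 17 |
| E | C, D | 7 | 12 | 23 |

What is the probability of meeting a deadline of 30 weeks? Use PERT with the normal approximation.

0.029

te_A = (3 + 4·5 + 13)/6 = 36/6 = 6; σ²_A = ((13−3)/6)² = 2.778
te_B = (8 + 4·12 + 22)/6 = 78/6 = 13; σ²_B = ((22−8)/6)² = 5.444
te_C = (12 + 4·13 + 14)/6 = 78/6 = 13; σ²_C = ((14−12)/6)² = 0.111
te_D = (1 + 4·6 + 17)/6 = 42/6 = 7; σ²_D = ((17−1)/6)² = 7.111
te_E = (7 + 4·12 + 23)/6 = 78/6 = 13; σ²_E = ((23−7)/6)² = 7.111

Forward pass:
ES_A = 0; EF_A = 6
ES_B = 6; EF_B = 6+13 = 19
ES_C = 6; EF_C = 6+13 = 19
ES_D = 19; EF_D = 19+7 = 26
ES_E = max(EF_C=19, EF_D=26) = 26; EF_E = 26+13 = 39
Expected project duration μ = 39 weeks. Critical path: A → B → D → E.

Variance along critical path = 2.778 + 5.444 + 7.111 + 7.111 = 22.444; σ = √22.444 = 4.738 weeks.
Z = (30 − 39) / 4.738 = -1.900
P(T ≤ 30) = Φ(-1.900) ≈ 0.029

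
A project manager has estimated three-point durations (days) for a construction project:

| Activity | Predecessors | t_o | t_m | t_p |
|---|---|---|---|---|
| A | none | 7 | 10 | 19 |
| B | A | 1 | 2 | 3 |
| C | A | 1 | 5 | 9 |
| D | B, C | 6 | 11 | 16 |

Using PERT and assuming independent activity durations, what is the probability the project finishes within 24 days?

0.153

te_A = (7 + 4·10 + 19)/6 = 66/6 = 11; σ²_A = ((19−7)/6)² = 4.000
te_B = (1 + 4·2 + 3)/6 = 12/6 = 2; σ²_B = ((3−1)/6)² = 0.111
te_C = (1 + 4·5 + 9)/6 = 30/6 = 5; σ²_C = ((9−1)/6)² = 1.778
te_D = (6 + 4·11 + 16)/6 = 66/6 = 11; σ²_D = ((16−6)/6)² = 2.778

Forward pass:
ES_A = 0; EF_A = 11
ES_B = 11; EF_B = 11+2 = 13
ES_C = 11; EF_C = 11+5 = 16
ES_D = max(EF_B=13, EF_C=16) = 16; EF_D = 16+11 = 27
Expected project duration μ = 27 days. Critical path: A → C → D.

Variance along critical path = 4.000 + 1.778 + 2.778 = 8.556; σ = √8.556 = 2.925 days.
Z = (24 − 27) / 2.925 = -1.026
P(T ≤ 24) = Φ(-1.026) ≈ 0.153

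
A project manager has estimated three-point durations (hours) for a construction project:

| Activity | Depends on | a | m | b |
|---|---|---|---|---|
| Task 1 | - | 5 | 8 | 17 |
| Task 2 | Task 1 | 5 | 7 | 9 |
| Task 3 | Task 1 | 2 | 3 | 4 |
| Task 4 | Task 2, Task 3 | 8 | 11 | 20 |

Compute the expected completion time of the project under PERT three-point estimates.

te_Task 1 = (5 + 4·8 + 17)/6 = 54/6 = 9
te_Task 2 = (5 + 4·7 + 9)/6 = 42/6 = 7
te_Task 3 = (2 + 4·3 + 4)/6 = 18/6 = 3
te_Task 4 = (8 + 4·11 + 20)/6 = 72/6 = 12

Forward pass:
ES_Task 1 = 0; EF_Task 1 = 9
ES_Task 2 = 9; EF_Task 2 = 9+7 = 16
ES_Task 3 = 9; EF_Task 3 = 9+3 = 12
ES_Task 4 = max(EF_Task 2=16, EF_Task 3=12) = 16; EF_Task 4 = 16+12 = 28
Expected project duration μ = 28 hours. Critical path: Task 1 → Task 2 → Task 4.

28 hours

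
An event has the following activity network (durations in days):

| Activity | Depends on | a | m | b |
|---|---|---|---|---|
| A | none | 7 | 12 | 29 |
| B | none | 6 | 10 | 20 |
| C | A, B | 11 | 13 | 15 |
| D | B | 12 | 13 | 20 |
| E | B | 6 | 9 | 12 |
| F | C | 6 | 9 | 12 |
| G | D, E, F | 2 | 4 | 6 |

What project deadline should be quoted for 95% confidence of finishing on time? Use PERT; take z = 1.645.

te_A = (7 + 4·12 + 29)/6 = 84/6 = 14; σ²_A = ((29−7)/6)² = 13.444
te_B = (6 + 4·10 + 20)/6 = 66/6 = 11; σ²_B = ((20−6)/6)² = 5.444
te_C = (11 + 4·13 + 15)/6 = 78/6 = 13; σ²_C = ((15−11)/6)² = 0.444
te_D = (12 + 4·13 + 20)/6 = 84/6 = 14; σ²_D = ((20−12)/6)² = 1.778
te_E = (6 + 4·9 + 12)/6 = 54/6 = 9; σ²_E = ((12−6)/6)² = 1.000
te_F = (6 + 4·9 + 12)/6 = 54/6 = 9; σ²_F = ((12−6)/6)² = 1.000
te_G = (2 + 4·4 + 6)/6 = 24/6 = 4; σ²_G = ((6−2)/6)² = 0.444

Forward pass:
ES_A = 0; EF_A = 14
ES_B = 0; EF_B = 11
ES_C = max(EF_A=14, EF_B=11) = 14; EF_C = 14+13 = 27
ES_D = 11; EF_D = 11+14 = 25
ES_E = 11; EF_E = 11+9 = 20
ES_F = 27; EF_F = 27+9 = 36
ES_G = max(EF_D=25, EF_E=20, EF_F=36) = 36; EF_G = 36+4 = 40
Expected project duration μ = 40 days. Critical path: A → C → F → G.

Variance along critical path = 13.444 + 0.444 + 1.000 + 0.444 = 15.333; σ = 3.916 days.
D = μ + z·σ = 40 + 1.645·3.916 = 46.4 days

46.4 days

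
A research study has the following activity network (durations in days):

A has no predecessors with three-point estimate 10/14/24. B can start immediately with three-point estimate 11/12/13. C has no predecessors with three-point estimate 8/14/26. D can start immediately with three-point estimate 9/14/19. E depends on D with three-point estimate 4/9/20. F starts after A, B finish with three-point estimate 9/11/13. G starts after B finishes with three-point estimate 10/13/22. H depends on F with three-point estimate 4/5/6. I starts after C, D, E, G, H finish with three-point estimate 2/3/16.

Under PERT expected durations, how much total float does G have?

te_A = (10 + 4·14 + 24)/6 = 90/6 = 15
te_B = (11 + 4·12 + 13)/6 = 72/6 = 12
te_C = (8 + 4·14 + 26)/6 = 90/6 = 15
te_D = (9 + 4·14 + 19)/6 = 84/6 = 14
te_E = (4 + 4·9 + 20)/6 = 60/6 = 10
te_F = (9 + 4·11 + 13)/6 = 66/6 = 11
te_G = (10 + 4·13 + 22)/6 = 84/6 = 14
te_H = (4 + 4·5 + 6)/6 = 30/6 = 5
te_I = (2 + 4·3 + 16)/6 = 30/6 = 5

Forward pass:
ES_A = 0; EF_A = 15
ES_B = 0; EF_B = 12
ES_C = 0; EF_C = 15
ES_D = 0; EF_D = 14
ES_E = 14; EF_E = 14+10 = 24
ES_F = max(EF_A=15, EF_B=12) = 15; EF_F = 15+11 = 26
ES_G = 12; EF_G = 12+14 = 26
ES_H = 26; EF_H = 26+5 = 31
ES_I = max(EF_C=15, EF_D=14, EF_E=24, EF_G=26, EF_H=31) = 31; EF_I = 31+5 = 36
Expected project duration μ = 36 days. Critical path: A → F → H → I.

Backward pass:
LF_I = 36; LS_I = 36−5 = 31
LF_H = LS_I = 31; LS_H = 31−5 = 26
LF_G = LS_I = 31; LS_G = 31−14 = 17
LF_F = LS_H = 26; LS_F = 26−11 = 15
LF_E = LS_I = 31; LS_E = 31−10 = 21
LF_D = min(LS_E=21, LS_I=31) = 21; LS_D = 21−14 = 7
LF_C = LS_I = 31; LS_C = 31−15 = 16
LF_B = min(LS_F=15, LS_G=17) = 15; LS_B = 15−12 = 3
LF_A = LS_F = 15; LS_A = 15−15 = 0
Slack_G = LS_G − ES_G = 17 − 12 = 5

5 days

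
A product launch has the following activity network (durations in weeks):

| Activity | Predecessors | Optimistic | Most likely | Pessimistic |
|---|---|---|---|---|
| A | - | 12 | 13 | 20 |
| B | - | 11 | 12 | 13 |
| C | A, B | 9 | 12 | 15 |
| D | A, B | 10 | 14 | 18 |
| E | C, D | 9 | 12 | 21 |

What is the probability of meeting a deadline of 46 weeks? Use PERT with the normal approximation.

te_A = (12 + 4·13 + 20)/6 = 84/6 = 14; σ²_A = ((20−12)/6)² = 1.778
te_B = (11 + 4·12 + 13)/6 = 72/6 = 12; σ²_B = ((13−11)/6)² = 0.111
te_C = (9 + 4·12 + 15)/6 = 72/6 = 12; σ²_C = ((15−9)/6)² = 1.000
te_D = (10 + 4·14 + 18)/6 = 84/6 = 14; σ²_D = ((18−10)/6)² = 1.778
te_E = (9 + 4·12 + 21)/6 = 78/6 = 13; σ²_E = ((21−9)/6)² = 4.000

Forward pass:
ES_A = 0; EF_A = 14
ES_B = 0; EF_B = 12
ES_C = max(EF_A=14, EF_B=12) = 14; EF_C = 14+12 = 26
ES_D = max(EF_A=14, EF_B=12) = 14; EF_D = 14+14 = 28
ES_E = max(EF_C=26, EF_D=28) = 28; EF_E = 28+13 = 41
Expected project duration μ = 41 weeks. Critical path: A → D → E.

Variance along critical path = 1.778 + 1.778 + 4.000 = 7.556; σ = √7.556 = 2.749 weeks.
Z = (46 − 41) / 2.749 = 1.819
P(T ≤ 46) = Φ(1.819) ≈ 0.966

0.966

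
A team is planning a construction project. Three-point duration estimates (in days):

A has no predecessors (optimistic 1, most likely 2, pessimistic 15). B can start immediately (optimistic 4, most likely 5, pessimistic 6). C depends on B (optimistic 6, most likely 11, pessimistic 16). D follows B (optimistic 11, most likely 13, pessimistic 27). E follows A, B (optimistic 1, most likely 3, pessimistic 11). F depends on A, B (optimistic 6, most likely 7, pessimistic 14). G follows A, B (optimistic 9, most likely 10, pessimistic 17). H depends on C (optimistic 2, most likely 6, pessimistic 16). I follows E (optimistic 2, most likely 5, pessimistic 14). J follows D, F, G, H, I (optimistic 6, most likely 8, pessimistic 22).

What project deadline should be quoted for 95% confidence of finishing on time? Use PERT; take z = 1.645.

te_A = (1 + 4·2 + 15)/6 = 24/6 = 4; σ²_A = ((15−1)/6)² = 5.444
te_B = (4 + 4·5 + 6)/6 = 30/6 = 5; σ²_B = ((6−4)/6)² = 0.111
te_C = (6 + 4·11 + 16)/6 = 66/6 = 11; σ²_C = ((16−6)/6)² = 2.778
te_D = (11 + 4·13 + 27)/6 = 90/6 = 15; σ²_D = ((27−11)/6)² = 7.111
te_E = (1 + 4·3 + 11)/6 = 24/6 = 4; σ²_E = ((11−1)/6)² = 2.778
te_F = (6 + 4·7 + 14)/6 = 48/6 = 8; σ²_F = ((14−6)/6)² = 1.778
te_G = (9 + 4·10 + 17)/6 = 66/6 = 11; σ²_G = ((17−9)/6)² = 1.778
te_H = (2 + 4·6 + 16)/6 = 42/6 = 7; σ²_H = ((16−2)/6)² = 5.444
te_I = (2 + 4·5 + 14)/6 = 36/6 = 6; σ²_I = ((14−2)/6)² = 4.000
te_J = (6 + 4·8 + 22)/6 = 60/6 = 10; σ²_J = ((22−6)/6)² = 7.111

Forward pass:
ES_A = 0; EF_A = 4
ES_B = 0; EF_B = 5
ES_C = 5; EF_C = 5+11 = 16
ES_D = 5; EF_D = 5+15 = 20
ES_E = max(EF_A=4, EF_B=5) = 5; EF_E = 5+4 = 9
ES_F = max(EF_A=4, EF_B=5) = 5; EF_F = 5+8 = 13
ES_G = max(EF_A=4, EF_B=5) = 5; EF_G = 5+11 = 16
ES_H = 16; EF_H = 16+7 = 23
ES_I = 9; EF_I = 9+6 = 15
ES_J = max(EF_D=20, EF_F=13, EF_G=16, EF_H=23, EF_I=15) = 23; EF_J = 23+10 = 33
Expected project duration μ = 33 days. Critical path: B → C → H → J.

Variance along critical path = 0.111 + 2.778 + 5.444 + 7.111 = 15.444; σ = 3.930 days.
D = μ + z·σ = 33 + 1.645·3.930 = 39.5 days

39.5 days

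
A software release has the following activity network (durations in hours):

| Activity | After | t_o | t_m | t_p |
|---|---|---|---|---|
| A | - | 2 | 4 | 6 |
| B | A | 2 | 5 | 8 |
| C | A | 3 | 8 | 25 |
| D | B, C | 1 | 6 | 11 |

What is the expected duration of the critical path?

te_A = (2 + 4·4 + 6)/6 = 24/6 = 4
te_B = (2 + 4·5 + 8)/6 = 30/6 = 5
te_C = (3 + 4·8 + 25)/6 = 60/6 = 10
te_D = (1 + 4·6 + 11)/6 = 36/6 = 6

Forward pass:
ES_A = 0; EF_A = 4
ES_B = 4; EF_B = 4+5 = 9
ES_C = 4; EF_C = 4+10 = 14
ES_D = max(EF_B=9, EF_C=14) = 14; EF_D = 14+6 = 20
Expected project duration μ = 20 hours. Critical path: A → C → D.

20 hours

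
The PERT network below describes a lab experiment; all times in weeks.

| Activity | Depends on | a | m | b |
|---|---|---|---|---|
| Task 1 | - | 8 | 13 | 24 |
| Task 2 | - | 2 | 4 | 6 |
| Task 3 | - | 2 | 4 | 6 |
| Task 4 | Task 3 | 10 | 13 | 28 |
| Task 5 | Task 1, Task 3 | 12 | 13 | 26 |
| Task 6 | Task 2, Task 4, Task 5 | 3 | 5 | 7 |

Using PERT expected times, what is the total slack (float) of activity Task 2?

25 weeks

te_Task 1 = (8 + 4·13 + 24)/6 = 84/6 = 14
te_Task 2 = (2 + 4·4 + 6)/6 = 24/6 = 4
te_Task 3 = (2 + 4·4 + 6)/6 = 24/6 = 4
te_Task 4 = (10 + 4·13 + 28)/6 = 90/6 = 15
te_Task 5 = (12 + 4·13 + 26)/6 = 90/6 = 15
te_Task 6 = (3 + 4·5 + 7)/6 = 30/6 = 5

Forward pass:
ES_Task 1 = 0; EF_Task 1 = 14
ES_Task 2 = 0; EF_Task 2 = 4
ES_Task 3 = 0; EF_Task 3 = 4
ES_Task 4 = 4; EF_Task 4 = 4+15 = 19
ES_Task 5 = max(EF_Task 1=14, EF_Task 3=4) = 14; EF_Task 5 = 14+15 = 29
ES_Task 6 = max(EF_Task 2=4, EF_Task 4=19, EF_Task 5=29) = 29; EF_Task 6 = 29+5 = 34
Expected project duration μ = 34 weeks. Critical path: Task 1 → Task 5 → Task 6.

Backward pass:
LF_Task 6 = 34; LS_Task 6 = 34−5 = 29
LF_Task 5 = LS_Task 6 = 29; LS_Task 5 = 29−15 = 14
LF_Task 4 = LS_Task 6 = 29; LS_Task 4 = 29−15 = 14
LF_Task 3 = min(LS_Task 4=14, LS_Task 5=14) = 14; LS_Task 3 = 14−4 = 10
LF_Task 2 = LS_Task 6 = 29; LS_Task 2 = 29−4 = 25
LF_Task 1 = LS_Task 5 = 14; LS_Task 1 = 14−14 = 0
Slack_Task 2 = LS_Task 2 − ES_Task 2 = 25 − 0 = 25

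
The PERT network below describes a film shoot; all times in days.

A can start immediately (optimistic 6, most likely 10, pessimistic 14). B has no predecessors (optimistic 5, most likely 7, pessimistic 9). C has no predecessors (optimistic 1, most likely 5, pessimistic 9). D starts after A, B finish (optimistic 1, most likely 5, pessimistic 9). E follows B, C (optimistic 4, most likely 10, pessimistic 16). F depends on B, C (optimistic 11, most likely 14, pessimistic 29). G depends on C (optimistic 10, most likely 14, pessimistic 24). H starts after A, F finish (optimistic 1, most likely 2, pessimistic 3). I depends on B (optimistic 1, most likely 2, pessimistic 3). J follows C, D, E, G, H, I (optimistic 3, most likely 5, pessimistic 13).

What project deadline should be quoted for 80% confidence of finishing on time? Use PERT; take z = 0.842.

te_A = (6 + 4·10 + 14)/6 = 60/6 = 10; σ²_A = ((14−6)/6)² = 1.778
te_B = (5 + 4·7 + 9)/6 = 42/6 = 7; σ²_B = ((9−5)/6)² = 0.444
te_C = (1 + 4·5 + 9)/6 = 30/6 = 5; σ²_C = ((9−1)/6)² = 1.778
te_D = (1 + 4·5 + 9)/6 = 30/6 = 5; σ²_D = ((9−1)/6)² = 1.778
te_E = (4 + 4·10 + 16)/6 = 60/6 = 10; σ²_E = ((16−4)/6)² = 4.000
te_F = (11 + 4·14 + 29)/6 = 96/6 = 16; σ²_F = ((29−11)/6)² = 9.000
te_G = (10 + 4·14 + 24)/6 = 90/6 = 15; σ²_G = ((24−10)/6)² = 5.444
te_H = (1 + 4·2 + 3)/6 = 12/6 = 2; σ²_H = ((3−1)/6)² = 0.111
te_I = (1 + 4·2 + 3)/6 = 12/6 = 2; σ²_I = ((3−1)/6)² = 0.111
te_J = (3 + 4·5 + 13)/6 = 36/6 = 6; σ²_J = ((13−3)/6)² = 2.778

Forward pass:
ES_A = 0; EF_A = 10
ES_B = 0; EF_B = 7
ES_C = 0; EF_C = 5
ES_D = max(EF_A=10, EF_B=7) = 10; EF_D = 10+5 = 15
ES_E = max(EF_B=7, EF_C=5) = 7; EF_E = 7+10 = 17
ES_F = max(EF_B=7, EF_C=5) = 7; EF_F = 7+16 = 23
ES_G = 5; EF_G = 5+15 = 20
ES_H = max(EF_A=10, EF_F=23) = 23; EF_H = 23+2 = 25
ES_I = 7; EF_I = 7+2 = 9
ES_J = max(EF_C=5, EF_D=15, EF_E=17, EF_G=20, EF_H=25, EF_I=9) = 25; EF_J = 25+6 = 31
Expected project duration μ = 31 days. Critical path: B → F → H → J.

Variance along critical path = 0.444 + 9.000 + 0.111 + 2.778 = 12.333; σ = 3.512 days.
D = μ + z·σ = 31 + 0.842·3.512 = 34.0 days

34.0 days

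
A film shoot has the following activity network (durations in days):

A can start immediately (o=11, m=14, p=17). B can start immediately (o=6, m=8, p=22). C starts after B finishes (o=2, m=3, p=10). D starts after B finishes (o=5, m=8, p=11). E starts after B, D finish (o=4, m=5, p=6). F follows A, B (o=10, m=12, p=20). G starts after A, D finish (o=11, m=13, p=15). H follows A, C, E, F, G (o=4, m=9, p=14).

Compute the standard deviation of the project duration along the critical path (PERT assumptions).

3.37 days

te_A = (11 + 4·14 + 17)/6 = 84/6 = 14; σ²_A = ((17−11)/6)² = 1.000
te_B = (6 + 4·8 + 22)/6 = 60/6 = 10; σ²_B = ((22−6)/6)² = 7.111
te_C = (2 + 4·3 + 10)/6 = 24/6 = 4; σ²_C = ((10−2)/6)² = 1.778
te_D = (5 + 4·8 + 11)/6 = 48/6 = 8; σ²_D = ((11−5)/6)² = 1.000
te_E = (4 + 4·5 + 6)/6 = 30/6 = 5; σ²_E = ((6−4)/6)² = 0.111
te_F = (10 + 4·12 + 20)/6 = 78/6 = 13; σ²_F = ((20−10)/6)² = 2.778
te_G = (11 + 4·13 + 15)/6 = 78/6 = 13; σ²_G = ((15−11)/6)² = 0.444
te_H = (4 + 4·9 + 14)/6 = 54/6 = 9; σ²_H = ((14−4)/6)² = 2.778

Forward pass:
ES_A = 0; EF_A = 14
ES_B = 0; EF_B = 10
ES_C = 10; EF_C = 10+4 = 14
ES_D = 10; EF_D = 10+8 = 18
ES_E = max(EF_B=10, EF_D=18) = 18; EF_E = 18+5 = 23
ES_F = max(EF_A=14, EF_B=10) = 14; EF_F = 14+13 = 27
ES_G = max(EF_A=14, EF_D=18) = 18; EF_G = 18+13 = 31
ES_H = max(EF_A=14, EF_C=14, EF_E=23, EF_F=27, EF_G=31) = 31; EF_H = 31+9 = 40
Expected project duration μ = 40 days. Critical path: B → D → G → H.

Variance along critical path = 7.111 + 1.000 + 0.444 + 2.778 = 11.333
σ = √11.333 = 3.367 days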